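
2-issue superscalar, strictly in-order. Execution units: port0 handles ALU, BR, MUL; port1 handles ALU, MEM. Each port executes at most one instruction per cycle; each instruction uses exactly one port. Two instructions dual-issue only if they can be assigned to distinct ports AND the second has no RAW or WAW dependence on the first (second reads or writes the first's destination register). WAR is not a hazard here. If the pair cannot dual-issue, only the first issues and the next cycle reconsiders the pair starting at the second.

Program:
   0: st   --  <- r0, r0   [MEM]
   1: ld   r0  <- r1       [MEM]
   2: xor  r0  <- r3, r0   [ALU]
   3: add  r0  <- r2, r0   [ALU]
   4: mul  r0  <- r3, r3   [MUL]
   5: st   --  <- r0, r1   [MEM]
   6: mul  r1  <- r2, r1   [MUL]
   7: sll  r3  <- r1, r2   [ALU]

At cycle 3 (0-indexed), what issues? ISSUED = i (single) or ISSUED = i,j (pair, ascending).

t=0 i0:st.MEM ; no-port MEM/MEM
t=1 i1:ld.MEM ; RAW+WAW r0
t=2 i2:xor.ALU ; RAW+WAW r0
t=3 i3:add.ALU ; WAW r0
t=4 i4:mul.MUL ; RAW r0
t=5 i5,i6:st.MEM mul.MUL ; 2-wide
t=6 i7:sll.ALU ; tail

ISSUED = 3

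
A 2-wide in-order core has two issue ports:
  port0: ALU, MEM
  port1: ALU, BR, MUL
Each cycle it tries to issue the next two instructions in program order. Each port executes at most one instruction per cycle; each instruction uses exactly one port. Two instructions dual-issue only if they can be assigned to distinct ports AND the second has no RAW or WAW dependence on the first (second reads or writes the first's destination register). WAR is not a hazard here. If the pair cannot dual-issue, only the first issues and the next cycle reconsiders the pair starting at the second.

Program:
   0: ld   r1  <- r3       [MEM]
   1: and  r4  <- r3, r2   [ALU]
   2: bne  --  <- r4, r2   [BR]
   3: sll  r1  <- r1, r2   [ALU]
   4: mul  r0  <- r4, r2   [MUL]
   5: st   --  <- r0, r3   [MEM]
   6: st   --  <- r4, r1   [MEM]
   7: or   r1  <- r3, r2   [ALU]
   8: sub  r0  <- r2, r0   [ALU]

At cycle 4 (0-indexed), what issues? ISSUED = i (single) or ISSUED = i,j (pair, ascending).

ISSUED = 6,7

[0] i0,i1  ld and  -- 2-wide
[1] i2,i3  bne sll  -- 2-wide
[2] i4  mul  -- RAW r0
[3] i5  st  -- no-port MEM/MEM
[4] i6,i7  st or  -- 2-wide
[5] i8  sub  -- tail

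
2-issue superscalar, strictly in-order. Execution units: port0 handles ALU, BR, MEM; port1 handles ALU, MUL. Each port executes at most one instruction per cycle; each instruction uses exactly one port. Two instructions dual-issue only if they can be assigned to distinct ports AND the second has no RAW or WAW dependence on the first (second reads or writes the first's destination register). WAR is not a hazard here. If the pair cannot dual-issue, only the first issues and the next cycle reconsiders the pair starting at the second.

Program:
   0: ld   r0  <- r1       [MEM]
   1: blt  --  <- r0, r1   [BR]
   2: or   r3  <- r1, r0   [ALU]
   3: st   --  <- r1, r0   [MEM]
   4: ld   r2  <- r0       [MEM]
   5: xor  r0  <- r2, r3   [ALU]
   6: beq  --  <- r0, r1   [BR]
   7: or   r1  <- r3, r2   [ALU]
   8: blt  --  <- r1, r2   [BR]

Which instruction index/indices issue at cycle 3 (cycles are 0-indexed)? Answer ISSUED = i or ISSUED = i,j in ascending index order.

c0: i0 ld.MEM  no-port MEM/BR
c1: i1&i2 blt.BR;or.ALU  2-wide
c2: i3 st.MEM  no-port MEM/MEM
c3: i4 ld.MEM  RAW r2
c4: i5 xor.ALU  RAW r0
c5: i6&i7 beq.BR;or.ALU  2-wide
c6: i8 blt.BR  tail

ISSUED = 4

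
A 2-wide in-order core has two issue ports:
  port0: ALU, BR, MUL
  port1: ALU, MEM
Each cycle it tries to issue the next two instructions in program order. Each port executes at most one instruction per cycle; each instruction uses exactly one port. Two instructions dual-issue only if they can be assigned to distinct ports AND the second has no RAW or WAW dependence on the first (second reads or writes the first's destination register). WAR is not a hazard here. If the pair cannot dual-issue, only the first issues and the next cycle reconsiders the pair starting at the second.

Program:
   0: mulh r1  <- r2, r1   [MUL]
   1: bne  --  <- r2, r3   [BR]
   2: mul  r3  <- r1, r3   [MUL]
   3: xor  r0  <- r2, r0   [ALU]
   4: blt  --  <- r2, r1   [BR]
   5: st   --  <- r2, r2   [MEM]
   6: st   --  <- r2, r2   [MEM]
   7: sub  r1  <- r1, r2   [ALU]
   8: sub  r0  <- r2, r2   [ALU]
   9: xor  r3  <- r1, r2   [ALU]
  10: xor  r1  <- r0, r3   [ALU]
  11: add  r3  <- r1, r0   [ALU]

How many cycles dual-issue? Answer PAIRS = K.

PAIRS = 4

c0: i0 mulh.MUL  no-port MUL/BR
c1: i1 bne.BR  no-port BR/MUL
c2: i2&i3 mul.MUL+xor.ALU  2-wide
c3: i4&i5 blt.BR+st.MEM  2-wide
c4: i6&i7 st.MEM+sub.ALU  2-wide
c5: i8&i9 sub.ALU+xor.ALU  2-wide
c6: i10 xor.ALU  RAW r1
c7: i11 add.ALU  tail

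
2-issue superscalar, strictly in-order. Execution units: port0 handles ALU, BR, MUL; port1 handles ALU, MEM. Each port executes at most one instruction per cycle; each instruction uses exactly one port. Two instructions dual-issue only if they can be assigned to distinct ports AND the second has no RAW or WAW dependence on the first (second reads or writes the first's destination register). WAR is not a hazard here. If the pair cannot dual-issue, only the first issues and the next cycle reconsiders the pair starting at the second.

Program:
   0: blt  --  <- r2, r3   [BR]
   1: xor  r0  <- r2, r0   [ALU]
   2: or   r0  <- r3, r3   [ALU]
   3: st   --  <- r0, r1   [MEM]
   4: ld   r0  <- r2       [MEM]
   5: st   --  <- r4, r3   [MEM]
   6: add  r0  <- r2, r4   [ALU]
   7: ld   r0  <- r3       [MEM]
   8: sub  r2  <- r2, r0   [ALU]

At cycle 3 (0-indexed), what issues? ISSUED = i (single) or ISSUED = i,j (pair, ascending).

[0] i0+i1  blt.BR+xor.ALU  -- dual
[1] i2  or.ALU  -- RAW r0
[2] i3  st.MEM  -- no-port MEM/MEM
[3] i4  ld.MEM  -- no-port MEM/MEM
[4] i5+i6  st.MEM+add.ALU  -- dual
[5] i7  ld.MEM  -- RAW r0
[6] i8  sub.ALU  -- tail

ISSUED = 4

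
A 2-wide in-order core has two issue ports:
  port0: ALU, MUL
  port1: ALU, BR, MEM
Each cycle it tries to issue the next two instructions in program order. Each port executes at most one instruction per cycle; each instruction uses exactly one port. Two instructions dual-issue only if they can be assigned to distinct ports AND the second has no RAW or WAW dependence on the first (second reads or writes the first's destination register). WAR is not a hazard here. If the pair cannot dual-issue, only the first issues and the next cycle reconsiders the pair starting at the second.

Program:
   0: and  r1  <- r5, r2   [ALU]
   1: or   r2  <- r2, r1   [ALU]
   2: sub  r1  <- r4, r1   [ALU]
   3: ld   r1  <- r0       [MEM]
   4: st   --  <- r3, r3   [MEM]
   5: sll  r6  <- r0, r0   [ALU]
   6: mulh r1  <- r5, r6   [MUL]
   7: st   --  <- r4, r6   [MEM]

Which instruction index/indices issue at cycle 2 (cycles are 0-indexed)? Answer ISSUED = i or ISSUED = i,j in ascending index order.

t=0 i0:and.ALU ; RAW r1
t=1 i1/i2:or.ALU/sub.ALU ; pair
t=2 i3:ld.MEM ; no-port MEM/MEM
t=3 i4/i5:st.MEM/sll.ALU ; pair
t=4 i6/i7:mulh.MUL/st.MEM ; pair

ISSUED = 3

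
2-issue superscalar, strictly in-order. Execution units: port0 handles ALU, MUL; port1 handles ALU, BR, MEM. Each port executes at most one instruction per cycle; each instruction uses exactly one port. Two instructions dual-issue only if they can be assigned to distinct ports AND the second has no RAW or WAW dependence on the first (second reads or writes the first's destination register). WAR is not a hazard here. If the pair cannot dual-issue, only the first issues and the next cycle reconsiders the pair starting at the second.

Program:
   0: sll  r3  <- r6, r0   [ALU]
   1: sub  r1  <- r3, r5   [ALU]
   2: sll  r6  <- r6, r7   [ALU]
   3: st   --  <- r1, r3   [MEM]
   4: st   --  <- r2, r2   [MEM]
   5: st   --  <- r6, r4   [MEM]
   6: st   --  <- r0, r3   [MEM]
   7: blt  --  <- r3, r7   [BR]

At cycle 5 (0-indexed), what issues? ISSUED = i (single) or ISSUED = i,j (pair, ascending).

t=0 i0:sll.ALU ; RAW r3
t=1 i1,i2:sub.ALU sll.ALU ; pair
t=2 i3:st.MEM ; no-port MEM/MEM
t=3 i4:st.MEM ; no-port MEM/MEM
t=4 i5:st.MEM ; no-port MEM/MEM
t=5 i6:st.MEM ; no-port MEM/BR
t=6 i7:blt.BR ; tail

ISSUED = 6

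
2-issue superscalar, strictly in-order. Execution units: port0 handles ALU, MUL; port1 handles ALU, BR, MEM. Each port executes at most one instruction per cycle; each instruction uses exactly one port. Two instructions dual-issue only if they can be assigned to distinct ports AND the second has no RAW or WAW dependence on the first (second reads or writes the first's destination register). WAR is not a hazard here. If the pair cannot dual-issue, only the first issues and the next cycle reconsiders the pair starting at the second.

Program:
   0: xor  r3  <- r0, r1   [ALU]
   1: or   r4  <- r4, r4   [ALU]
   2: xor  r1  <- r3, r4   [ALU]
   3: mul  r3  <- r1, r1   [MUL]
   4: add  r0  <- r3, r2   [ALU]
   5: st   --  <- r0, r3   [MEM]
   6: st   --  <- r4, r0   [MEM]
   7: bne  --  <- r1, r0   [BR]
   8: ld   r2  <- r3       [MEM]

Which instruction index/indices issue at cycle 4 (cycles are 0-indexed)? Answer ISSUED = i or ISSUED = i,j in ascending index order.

ISSUED = 5

t=0 i0+i1:xor.ALU/or.ALU ; pair
t=1 i2:xor.ALU ; RAW r1
t=2 i3:mul.MUL ; RAW r3
t=3 i4:add.ALU ; RAW r0
t=4 i5:st.MEM ; no-port MEM/MEM
t=5 i6:st.MEM ; no-port MEM/BR
t=6 i7:bne.BR ; no-port BR/MEM
t=7 i8:ld.MEM ; tail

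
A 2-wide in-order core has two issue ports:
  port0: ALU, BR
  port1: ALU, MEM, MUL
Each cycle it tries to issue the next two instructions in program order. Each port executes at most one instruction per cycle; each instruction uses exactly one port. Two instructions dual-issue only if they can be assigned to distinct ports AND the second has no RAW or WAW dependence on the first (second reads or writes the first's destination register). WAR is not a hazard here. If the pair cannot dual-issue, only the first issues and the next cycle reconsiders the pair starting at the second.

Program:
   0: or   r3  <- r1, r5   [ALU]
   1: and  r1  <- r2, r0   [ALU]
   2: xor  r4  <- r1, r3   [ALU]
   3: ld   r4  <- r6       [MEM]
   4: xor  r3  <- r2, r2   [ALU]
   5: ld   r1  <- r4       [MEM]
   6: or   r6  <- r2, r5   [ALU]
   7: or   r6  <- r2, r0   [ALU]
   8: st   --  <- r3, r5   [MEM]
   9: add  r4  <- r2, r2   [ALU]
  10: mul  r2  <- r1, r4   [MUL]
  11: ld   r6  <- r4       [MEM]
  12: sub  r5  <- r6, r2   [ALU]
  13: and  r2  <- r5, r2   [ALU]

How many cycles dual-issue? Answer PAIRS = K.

c0: i0/i1 or+and  pair
c1: i2 xor  WAW r4
c2: i3/i4 ld+xor  pair
c3: i5/i6 ld+or  pair
c4: i7/i8 or+st  pair
c5: i9 add  RAW r4
c6: i10 mul  no-port MUL/MEM
c7: i11 ld  RAW r6
c8: i12 sub  RAW r5
c9: i13 and  tail

PAIRS = 4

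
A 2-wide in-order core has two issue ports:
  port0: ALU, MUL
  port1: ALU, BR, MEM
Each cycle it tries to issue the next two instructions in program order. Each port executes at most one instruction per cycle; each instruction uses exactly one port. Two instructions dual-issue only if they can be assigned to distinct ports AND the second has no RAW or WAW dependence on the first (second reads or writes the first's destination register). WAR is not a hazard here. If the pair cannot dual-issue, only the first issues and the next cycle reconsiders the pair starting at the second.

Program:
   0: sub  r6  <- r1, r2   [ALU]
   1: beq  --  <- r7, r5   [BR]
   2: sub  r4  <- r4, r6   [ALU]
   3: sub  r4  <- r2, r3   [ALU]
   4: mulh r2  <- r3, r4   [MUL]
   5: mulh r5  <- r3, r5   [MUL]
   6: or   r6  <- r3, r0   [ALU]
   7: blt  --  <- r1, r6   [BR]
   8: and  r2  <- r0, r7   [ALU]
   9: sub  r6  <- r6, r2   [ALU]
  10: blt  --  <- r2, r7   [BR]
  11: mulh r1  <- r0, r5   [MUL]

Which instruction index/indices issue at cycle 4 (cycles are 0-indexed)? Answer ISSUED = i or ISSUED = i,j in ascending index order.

[0] i0/i1  sub.ALU;beq.BR  -- pair
[1] i2  sub.ALU  -- WAW r4
[2] i3  sub.ALU  -- RAW r4
[3] i4  mulh.MUL  -- no-port MUL/MUL
[4] i5/i6  mulh.MUL;or.ALU  -- pair
[5] i7/i8  blt.BR;and.ALU  -- pair
[6] i9/i10  sub.ALU;blt.BR  -- pair
[7] i11  mulh.MUL  -- tail

ISSUED = 5,6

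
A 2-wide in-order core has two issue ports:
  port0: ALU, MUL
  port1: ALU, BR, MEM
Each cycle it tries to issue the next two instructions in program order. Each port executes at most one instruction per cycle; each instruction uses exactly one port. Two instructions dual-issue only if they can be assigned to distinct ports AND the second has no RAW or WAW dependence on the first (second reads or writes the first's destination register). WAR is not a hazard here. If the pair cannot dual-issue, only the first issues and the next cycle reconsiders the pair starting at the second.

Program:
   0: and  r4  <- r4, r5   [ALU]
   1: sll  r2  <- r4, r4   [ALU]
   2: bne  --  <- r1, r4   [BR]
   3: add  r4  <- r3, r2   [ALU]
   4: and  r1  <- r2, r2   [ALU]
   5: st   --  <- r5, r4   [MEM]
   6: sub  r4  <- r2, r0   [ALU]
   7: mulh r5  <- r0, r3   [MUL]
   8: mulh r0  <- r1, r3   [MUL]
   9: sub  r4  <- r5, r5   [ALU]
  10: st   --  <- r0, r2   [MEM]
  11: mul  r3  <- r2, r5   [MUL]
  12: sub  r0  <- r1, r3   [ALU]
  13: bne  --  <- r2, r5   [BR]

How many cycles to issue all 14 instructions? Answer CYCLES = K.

CYCLES = 8

c0: i0 and.ALU  RAW r4
c1: i1&i2 sll.ALU bne.BR  pair
c2: i3&i4 add.ALU and.ALU  pair
c3: i5&i6 st.MEM sub.ALU  pair
c4: i7 mulh.MUL  no-port MUL/MUL
c5: i8&i9 mulh.MUL sub.ALU  pair
c6: i10&i11 st.MEM mul.MUL  pair
c7: i12&i13 sub.ALU bne.BR  pair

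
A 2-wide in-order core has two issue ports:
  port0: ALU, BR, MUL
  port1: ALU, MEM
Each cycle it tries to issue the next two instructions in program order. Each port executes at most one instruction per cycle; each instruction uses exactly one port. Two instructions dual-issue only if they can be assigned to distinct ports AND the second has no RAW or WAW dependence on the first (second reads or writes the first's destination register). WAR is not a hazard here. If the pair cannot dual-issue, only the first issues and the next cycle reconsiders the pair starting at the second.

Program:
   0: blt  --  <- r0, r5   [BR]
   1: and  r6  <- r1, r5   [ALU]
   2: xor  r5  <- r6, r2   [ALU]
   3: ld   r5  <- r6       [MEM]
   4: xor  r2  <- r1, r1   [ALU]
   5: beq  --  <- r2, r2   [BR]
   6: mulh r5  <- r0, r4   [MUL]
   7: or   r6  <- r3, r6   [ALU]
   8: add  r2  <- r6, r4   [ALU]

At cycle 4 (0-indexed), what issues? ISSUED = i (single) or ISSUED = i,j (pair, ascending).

ISSUED = 6,7

0. blt;and @i0+i1  | pair
1. xor @i2  | WAW r5
2. ld;xor @i3+i4  | pair
3. beq @i5  | no-port BR/MUL
4. mulh;or @i6+i7  | pair
5. add @i8  | tail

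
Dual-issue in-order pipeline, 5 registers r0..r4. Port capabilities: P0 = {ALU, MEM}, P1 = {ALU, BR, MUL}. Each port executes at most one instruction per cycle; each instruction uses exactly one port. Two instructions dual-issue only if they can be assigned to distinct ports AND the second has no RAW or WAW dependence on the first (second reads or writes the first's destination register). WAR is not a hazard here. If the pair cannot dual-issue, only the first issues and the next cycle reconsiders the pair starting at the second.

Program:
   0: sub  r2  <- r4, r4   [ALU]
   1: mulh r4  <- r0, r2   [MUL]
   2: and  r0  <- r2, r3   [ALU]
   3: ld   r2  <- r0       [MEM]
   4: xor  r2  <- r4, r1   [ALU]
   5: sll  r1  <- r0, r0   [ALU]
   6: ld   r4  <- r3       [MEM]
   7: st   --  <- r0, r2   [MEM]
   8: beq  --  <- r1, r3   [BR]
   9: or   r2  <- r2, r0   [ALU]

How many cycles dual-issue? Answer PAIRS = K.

PAIRS = 3

0. sub.ALU @i0  | RAW r2
1. mulh.MUL;and.ALU @i1,i2  | dual
2. ld.MEM @i3  | WAW r2
3. xor.ALU;sll.ALU @i4,i5  | dual
4. ld.MEM @i6  | no-port MEM/MEM
5. st.MEM;beq.BR @i7,i8  | dual
6. or.ALU @i9  | tail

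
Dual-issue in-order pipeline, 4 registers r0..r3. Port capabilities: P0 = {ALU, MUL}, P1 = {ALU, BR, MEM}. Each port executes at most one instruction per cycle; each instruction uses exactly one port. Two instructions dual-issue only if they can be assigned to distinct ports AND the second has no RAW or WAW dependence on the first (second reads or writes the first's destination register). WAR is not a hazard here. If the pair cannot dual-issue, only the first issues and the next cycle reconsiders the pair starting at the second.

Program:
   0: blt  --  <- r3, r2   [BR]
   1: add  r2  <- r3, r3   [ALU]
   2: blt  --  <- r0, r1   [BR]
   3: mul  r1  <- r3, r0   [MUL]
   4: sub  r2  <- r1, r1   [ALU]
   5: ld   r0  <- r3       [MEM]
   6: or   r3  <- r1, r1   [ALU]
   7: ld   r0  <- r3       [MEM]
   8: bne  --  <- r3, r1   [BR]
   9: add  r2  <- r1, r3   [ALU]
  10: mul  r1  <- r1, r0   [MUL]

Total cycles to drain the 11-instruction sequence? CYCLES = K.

CYCLES = 7

  cy0 -> i0,i1 (blt add) pair
  cy1 -> i2,i3 (blt mul) pair
  cy2 -> i4,i5 (sub ld) pair
  cy3 -> i6 (or) RAW r3
  cy4 -> i7 (ld) no-port MEM/BR
  cy5 -> i8,i9 (bne add) pair
  cy6 -> i10 (mul) tail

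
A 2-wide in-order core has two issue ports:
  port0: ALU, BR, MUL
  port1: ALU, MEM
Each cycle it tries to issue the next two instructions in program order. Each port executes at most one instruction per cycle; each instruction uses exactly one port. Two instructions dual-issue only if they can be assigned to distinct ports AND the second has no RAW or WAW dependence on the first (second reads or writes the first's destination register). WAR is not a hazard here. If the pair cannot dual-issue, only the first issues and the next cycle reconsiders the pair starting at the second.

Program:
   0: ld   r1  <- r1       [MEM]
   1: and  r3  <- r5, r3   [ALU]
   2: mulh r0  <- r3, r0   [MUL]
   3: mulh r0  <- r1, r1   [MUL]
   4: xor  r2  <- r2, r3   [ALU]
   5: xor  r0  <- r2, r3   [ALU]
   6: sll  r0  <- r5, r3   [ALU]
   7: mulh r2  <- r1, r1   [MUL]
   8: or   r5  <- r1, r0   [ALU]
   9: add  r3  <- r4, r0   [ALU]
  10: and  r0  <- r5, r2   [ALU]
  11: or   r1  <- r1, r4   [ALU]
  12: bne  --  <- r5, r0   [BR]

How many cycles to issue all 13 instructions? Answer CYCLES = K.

CYCLES = 8

0. ld+and @i0,i1  | 2-wide
1. mulh @i2  | no-port MUL/MUL
2. mulh+xor @i3,i4  | 2-wide
3. xor @i5  | WAW r0
4. sll+mulh @i6,i7  | 2-wide
5. or+add @i8,i9  | 2-wide
6. and+or @i10,i11  | 2-wide
7. bne @i12  | tail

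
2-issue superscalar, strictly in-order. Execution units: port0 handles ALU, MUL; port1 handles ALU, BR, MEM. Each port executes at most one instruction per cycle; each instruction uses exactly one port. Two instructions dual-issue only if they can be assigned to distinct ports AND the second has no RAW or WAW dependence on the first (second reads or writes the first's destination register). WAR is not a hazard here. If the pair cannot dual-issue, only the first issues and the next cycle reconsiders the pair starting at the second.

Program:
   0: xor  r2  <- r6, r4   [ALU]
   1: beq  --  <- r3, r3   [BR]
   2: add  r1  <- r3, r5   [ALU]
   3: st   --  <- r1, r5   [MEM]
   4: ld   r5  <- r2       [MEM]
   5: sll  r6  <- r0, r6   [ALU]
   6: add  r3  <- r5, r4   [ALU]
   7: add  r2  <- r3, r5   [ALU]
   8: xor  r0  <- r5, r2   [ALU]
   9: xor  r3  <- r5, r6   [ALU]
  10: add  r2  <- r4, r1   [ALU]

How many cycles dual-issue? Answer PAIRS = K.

0. xor beq @i0&i1  | 2-wide
1. add @i2  | RAW r1
2. st @i3  | no-port MEM/MEM
3. ld sll @i4&i5  | 2-wide
4. add @i6  | RAW r3
5. add @i7  | RAW r2
6. xor xor @i8&i9  | 2-wide
7. add @i10  | tail

PAIRS = 3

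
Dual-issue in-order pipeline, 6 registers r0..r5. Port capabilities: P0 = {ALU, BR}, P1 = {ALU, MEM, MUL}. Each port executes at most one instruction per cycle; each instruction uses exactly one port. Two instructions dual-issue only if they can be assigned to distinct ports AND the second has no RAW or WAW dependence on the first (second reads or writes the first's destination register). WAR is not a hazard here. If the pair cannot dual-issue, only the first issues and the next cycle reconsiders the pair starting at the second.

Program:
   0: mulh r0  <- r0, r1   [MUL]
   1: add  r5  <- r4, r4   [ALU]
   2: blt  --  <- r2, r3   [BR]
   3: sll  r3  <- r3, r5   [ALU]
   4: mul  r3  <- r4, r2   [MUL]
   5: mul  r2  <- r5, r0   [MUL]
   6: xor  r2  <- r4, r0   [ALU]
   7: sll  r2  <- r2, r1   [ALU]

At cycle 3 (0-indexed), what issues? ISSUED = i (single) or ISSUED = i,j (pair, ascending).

ISSUED = 5

t=0 i0,i1:mulh/add ; 2-wide
t=1 i2,i3:blt/sll ; 2-wide
t=2 i4:mul ; no-port MUL/MUL
t=3 i5:mul ; WAW r2
t=4 i6:xor ; RAW+WAW r2
t=5 i7:sll ; tail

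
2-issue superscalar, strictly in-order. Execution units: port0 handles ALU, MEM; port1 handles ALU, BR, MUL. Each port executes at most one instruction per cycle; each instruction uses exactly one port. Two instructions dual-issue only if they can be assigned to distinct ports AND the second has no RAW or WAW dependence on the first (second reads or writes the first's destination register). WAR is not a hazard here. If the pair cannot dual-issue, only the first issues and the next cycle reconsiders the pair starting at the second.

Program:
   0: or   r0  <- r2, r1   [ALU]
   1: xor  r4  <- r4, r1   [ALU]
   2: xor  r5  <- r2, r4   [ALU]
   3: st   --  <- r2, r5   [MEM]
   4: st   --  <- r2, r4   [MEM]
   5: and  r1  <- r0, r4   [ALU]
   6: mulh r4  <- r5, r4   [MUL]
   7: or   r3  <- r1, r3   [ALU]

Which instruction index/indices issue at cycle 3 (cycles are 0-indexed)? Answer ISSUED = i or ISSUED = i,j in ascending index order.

ISSUED = 4,5

#0 head=0: or.ALU xor.ALU i0+i1 2-wide
#1 head=2: xor.ALU i2 RAW r5
#2 head=3: st.MEM i3 no-port MEM/MEM
#3 head=4: st.MEM and.ALU i4+i5 2-wide
#4 head=6: mulh.MUL or.ALU i6+i7 2-wide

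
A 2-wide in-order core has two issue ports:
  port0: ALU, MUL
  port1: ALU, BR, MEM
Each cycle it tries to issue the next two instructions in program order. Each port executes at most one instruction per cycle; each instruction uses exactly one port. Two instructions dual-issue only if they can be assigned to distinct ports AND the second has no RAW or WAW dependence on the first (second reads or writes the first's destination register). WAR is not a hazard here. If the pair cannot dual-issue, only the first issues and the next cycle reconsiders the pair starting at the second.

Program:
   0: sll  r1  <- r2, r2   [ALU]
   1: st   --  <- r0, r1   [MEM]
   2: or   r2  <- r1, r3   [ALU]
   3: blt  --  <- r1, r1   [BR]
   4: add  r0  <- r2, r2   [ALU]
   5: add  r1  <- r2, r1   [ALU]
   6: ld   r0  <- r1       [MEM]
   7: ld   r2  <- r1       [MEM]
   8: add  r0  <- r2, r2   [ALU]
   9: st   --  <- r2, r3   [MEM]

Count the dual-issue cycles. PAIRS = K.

  cy0 -> i0 (sll.ALU) RAW r1
  cy1 -> i1&i2 (st.MEM/or.ALU) pair
  cy2 -> i3&i4 (blt.BR/add.ALU) pair
  cy3 -> i5 (add.ALU) RAW r1
  cy4 -> i6 (ld.MEM) no-port MEM/MEM
  cy5 -> i7 (ld.MEM) RAW r2
  cy6 -> i8&i9 (add.ALU/st.MEM) pair

PAIRS = 3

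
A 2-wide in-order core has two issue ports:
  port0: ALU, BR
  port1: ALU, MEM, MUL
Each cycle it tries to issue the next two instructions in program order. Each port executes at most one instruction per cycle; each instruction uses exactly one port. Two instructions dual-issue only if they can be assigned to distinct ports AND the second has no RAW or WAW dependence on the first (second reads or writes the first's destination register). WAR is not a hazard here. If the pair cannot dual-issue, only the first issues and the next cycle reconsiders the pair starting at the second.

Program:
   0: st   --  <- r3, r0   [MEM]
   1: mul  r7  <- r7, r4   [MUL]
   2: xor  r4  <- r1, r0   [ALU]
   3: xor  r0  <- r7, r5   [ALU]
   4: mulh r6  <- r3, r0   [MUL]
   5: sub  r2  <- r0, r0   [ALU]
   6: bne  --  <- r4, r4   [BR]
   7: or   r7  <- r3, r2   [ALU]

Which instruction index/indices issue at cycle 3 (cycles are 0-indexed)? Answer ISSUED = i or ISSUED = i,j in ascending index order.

  cy0 -> i0 (st) no-port MEM/MUL
  cy1 -> i1,i2 (mul xor) pair
  cy2 -> i3 (xor) RAW r0
  cy3 -> i4,i5 (mulh sub) pair
  cy4 -> i6,i7 (bne or) pair

ISSUED = 4,5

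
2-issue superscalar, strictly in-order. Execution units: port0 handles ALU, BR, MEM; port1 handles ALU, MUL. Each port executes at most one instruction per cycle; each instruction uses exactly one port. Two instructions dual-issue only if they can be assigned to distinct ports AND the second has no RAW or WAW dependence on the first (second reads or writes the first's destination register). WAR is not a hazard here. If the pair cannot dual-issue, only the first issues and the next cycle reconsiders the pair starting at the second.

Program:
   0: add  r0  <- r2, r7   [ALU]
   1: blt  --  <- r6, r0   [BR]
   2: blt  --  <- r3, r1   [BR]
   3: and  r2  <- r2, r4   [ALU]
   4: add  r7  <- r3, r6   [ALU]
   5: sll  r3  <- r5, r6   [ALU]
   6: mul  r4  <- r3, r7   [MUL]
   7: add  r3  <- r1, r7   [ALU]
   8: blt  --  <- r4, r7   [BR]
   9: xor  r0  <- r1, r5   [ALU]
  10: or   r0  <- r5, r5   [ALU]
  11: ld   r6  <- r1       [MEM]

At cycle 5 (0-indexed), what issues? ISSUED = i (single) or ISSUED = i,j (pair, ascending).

0. add @i0  | RAW r0
1. blt @i1  | no-port BR/BR
2. blt+and @i2+i3  | dual
3. add+sll @i4+i5  | dual
4. mul+add @i6+i7  | dual
5. blt+xor @i8+i9  | dual
6. or+ld @i10+i11  | dual

ISSUED = 8,9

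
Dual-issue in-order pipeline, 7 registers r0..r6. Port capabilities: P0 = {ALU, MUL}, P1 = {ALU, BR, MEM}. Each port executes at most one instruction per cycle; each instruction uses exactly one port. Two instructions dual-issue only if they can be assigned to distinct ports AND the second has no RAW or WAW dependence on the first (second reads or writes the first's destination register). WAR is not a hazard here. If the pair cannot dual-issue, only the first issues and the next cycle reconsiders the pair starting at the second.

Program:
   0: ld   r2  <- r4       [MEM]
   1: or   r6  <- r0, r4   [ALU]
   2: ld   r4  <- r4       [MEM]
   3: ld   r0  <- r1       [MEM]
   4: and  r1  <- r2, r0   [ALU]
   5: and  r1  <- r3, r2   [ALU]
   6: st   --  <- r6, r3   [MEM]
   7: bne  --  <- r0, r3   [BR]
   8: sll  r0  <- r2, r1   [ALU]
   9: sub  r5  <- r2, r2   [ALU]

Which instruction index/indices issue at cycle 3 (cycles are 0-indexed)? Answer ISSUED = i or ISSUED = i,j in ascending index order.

#0 head=0: ld;or i0&i1 2-wide
#1 head=2: ld i2 no-port MEM/MEM
#2 head=3: ld i3 RAW r0
#3 head=4: and i4 WAW r1
#4 head=5: and;st i5&i6 2-wide
#5 head=7: bne;sll i7&i8 2-wide
#6 head=9: sub i9 tail

ISSUED = 4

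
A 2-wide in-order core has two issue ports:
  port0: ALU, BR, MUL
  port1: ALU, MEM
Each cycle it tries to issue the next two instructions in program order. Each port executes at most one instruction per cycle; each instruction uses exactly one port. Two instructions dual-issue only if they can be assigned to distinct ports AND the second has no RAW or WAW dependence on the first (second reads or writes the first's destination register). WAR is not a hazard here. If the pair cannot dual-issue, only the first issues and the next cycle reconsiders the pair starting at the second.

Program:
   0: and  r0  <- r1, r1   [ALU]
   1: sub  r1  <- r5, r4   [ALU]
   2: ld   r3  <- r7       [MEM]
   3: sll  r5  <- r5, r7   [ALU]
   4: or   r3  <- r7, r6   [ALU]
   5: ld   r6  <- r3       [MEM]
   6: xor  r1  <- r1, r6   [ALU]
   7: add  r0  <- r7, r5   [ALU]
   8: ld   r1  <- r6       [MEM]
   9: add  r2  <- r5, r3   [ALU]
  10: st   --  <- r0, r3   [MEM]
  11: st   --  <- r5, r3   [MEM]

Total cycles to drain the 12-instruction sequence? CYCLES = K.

CYCLES = 8

c0: i0&i1 and+sub  dual
c1: i2&i3 ld+sll  dual
c2: i4 or  RAW r3
c3: i5 ld  RAW r6
c4: i6&i7 xor+add  dual
c5: i8&i9 ld+add  dual
c6: i10 st  no-port MEM/MEM
c7: i11 st  tail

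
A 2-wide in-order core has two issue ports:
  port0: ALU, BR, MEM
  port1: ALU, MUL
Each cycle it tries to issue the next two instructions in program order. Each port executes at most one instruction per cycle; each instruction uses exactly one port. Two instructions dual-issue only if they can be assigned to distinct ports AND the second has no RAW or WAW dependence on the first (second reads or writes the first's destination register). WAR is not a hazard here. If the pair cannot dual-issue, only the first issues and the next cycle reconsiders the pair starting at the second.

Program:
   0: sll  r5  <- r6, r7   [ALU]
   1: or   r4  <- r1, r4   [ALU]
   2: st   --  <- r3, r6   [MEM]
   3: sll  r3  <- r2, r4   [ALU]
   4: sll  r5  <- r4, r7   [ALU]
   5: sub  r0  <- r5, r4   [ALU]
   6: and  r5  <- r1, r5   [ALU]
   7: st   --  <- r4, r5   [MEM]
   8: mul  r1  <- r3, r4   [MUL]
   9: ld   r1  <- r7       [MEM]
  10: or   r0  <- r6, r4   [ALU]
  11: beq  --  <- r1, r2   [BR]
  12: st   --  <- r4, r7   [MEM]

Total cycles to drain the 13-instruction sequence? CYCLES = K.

#0 head=0: sll;or i0&i1 dual
#1 head=2: st;sll i2&i3 dual
#2 head=4: sll i4 RAW r5
#3 head=5: sub;and i5&i6 dual
#4 head=7: st;mul i7&i8 dual
#5 head=9: ld;or i9&i10 dual
#6 head=11: beq i11 no-port BR/MEM
#7 head=12: st i12 tail

CYCLES = 8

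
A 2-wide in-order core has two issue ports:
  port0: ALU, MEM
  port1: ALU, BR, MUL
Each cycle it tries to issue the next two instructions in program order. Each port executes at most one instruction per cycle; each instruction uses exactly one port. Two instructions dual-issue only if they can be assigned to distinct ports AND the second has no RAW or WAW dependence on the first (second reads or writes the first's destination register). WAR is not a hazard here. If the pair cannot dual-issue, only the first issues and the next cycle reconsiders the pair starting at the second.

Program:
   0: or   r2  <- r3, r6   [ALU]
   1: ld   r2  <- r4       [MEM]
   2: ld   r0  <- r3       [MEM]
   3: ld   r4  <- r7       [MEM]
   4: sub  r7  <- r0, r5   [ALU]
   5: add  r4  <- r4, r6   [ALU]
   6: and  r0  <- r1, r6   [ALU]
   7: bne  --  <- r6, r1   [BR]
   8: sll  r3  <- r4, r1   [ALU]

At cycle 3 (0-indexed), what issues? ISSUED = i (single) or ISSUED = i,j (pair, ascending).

[0] i0  or  -- WAW r2
[1] i1  ld  -- no-port MEM/MEM
[2] i2  ld  -- no-port MEM/MEM
[3] i3,i4  ld sub  -- pair
[4] i5,i6  add and  -- pair
[5] i7,i8  bne sll  -- pair

ISSUED = 3,4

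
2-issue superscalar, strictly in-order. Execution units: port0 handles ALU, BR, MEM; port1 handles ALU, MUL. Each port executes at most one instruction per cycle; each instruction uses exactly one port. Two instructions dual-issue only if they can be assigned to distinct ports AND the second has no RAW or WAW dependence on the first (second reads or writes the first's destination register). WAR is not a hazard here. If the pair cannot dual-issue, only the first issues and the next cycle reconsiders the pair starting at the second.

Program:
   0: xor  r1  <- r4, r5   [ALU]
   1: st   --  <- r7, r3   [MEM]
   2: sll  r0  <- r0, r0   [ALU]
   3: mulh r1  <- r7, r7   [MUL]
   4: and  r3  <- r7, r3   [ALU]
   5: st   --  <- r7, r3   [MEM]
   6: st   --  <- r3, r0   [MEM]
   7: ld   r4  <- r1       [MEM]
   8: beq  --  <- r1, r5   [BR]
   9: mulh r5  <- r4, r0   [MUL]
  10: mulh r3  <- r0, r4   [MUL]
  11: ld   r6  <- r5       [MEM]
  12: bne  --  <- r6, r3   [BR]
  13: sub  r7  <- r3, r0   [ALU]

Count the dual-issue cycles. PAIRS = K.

t=0 i0+i1:xor+st ; pair
t=1 i2+i3:sll+mulh ; pair
t=2 i4:and ; RAW r3
t=3 i5:st ; no-port MEM/MEM
t=4 i6:st ; no-port MEM/MEM
t=5 i7:ld ; no-port MEM/BR
t=6 i8+i9:beq+mulh ; pair
t=7 i10+i11:mulh+ld ; pair
t=8 i12+i13:bne+sub ; pair

PAIRS = 5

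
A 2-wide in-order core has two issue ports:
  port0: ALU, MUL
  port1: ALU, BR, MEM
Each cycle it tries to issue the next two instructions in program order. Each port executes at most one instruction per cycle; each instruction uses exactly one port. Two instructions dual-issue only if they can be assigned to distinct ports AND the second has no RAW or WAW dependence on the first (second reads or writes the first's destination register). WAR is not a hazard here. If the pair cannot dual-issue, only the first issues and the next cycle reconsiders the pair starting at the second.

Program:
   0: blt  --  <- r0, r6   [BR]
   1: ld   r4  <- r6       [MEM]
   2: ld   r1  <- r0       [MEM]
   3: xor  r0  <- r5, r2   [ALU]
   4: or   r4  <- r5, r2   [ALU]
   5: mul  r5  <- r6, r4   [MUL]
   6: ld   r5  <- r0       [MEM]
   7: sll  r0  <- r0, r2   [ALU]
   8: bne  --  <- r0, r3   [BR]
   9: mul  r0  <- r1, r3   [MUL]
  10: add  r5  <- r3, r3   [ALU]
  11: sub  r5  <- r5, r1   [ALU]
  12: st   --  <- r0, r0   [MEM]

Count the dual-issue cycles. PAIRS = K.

PAIRS = 4

#0 head=0: blt.BR i0 no-port BR/MEM
#1 head=1: ld.MEM i1 no-port MEM/MEM
#2 head=2: ld.MEM/xor.ALU i2/i3 dual
#3 head=4: or.ALU i4 RAW r4
#4 head=5: mul.MUL i5 WAW r5
#5 head=6: ld.MEM/sll.ALU i6/i7 dual
#6 head=8: bne.BR/mul.MUL i8/i9 dual
#7 head=10: add.ALU i10 RAW+WAW r5
#8 head=11: sub.ALU/st.MEM i11/i12 dual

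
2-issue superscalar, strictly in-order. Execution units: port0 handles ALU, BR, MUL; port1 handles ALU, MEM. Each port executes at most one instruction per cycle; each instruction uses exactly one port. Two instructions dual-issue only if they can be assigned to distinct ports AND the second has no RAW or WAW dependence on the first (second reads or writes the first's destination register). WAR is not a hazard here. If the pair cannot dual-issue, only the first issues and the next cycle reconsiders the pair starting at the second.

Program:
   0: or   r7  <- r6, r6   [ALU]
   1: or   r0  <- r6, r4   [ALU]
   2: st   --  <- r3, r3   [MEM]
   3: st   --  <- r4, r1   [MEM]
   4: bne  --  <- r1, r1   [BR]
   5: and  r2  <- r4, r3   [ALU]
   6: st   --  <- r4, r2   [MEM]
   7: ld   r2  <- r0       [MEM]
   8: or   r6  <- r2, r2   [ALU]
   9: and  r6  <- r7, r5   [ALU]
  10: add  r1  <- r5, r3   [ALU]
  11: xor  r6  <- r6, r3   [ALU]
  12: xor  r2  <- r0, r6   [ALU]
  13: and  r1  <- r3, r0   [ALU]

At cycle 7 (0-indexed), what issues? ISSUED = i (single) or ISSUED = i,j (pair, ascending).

ISSUED = 9,10

#0 head=0: or.ALU;or.ALU i0/i1 2-wide
#1 head=2: st.MEM i2 no-port MEM/MEM
#2 head=3: st.MEM;bne.BR i3/i4 2-wide
#3 head=5: and.ALU i5 RAW r2
#4 head=6: st.MEM i6 no-port MEM/MEM
#5 head=7: ld.MEM i7 RAW r2
#6 head=8: or.ALU i8 WAW r6
#7 head=9: and.ALU;add.ALU i9/i10 2-wide
#8 head=11: xor.ALU i11 RAW r6
#9 head=12: xor.ALU;and.ALU i12/i13 2-wide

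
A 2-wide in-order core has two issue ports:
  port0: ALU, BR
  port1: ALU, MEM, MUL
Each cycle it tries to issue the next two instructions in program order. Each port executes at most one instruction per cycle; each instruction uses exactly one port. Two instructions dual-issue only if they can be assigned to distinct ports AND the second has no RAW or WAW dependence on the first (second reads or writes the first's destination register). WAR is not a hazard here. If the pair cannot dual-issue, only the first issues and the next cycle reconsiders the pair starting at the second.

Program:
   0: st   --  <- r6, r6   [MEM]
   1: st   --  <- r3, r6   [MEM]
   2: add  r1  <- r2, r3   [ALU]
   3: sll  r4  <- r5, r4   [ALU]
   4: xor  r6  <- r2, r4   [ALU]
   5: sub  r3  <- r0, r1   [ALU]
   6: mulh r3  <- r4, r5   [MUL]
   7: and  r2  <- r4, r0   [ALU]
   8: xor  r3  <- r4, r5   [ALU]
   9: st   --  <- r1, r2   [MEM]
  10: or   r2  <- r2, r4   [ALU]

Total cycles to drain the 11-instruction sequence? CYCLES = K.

  cy0 -> i0 (st.MEM) no-port MEM/MEM
  cy1 -> i1&i2 (st.MEM;add.ALU) 2-wide
  cy2 -> i3 (sll.ALU) RAW r4
  cy3 -> i4&i5 (xor.ALU;sub.ALU) 2-wide
  cy4 -> i6&i7 (mulh.MUL;and.ALU) 2-wide
  cy5 -> i8&i9 (xor.ALU;st.MEM) 2-wide
  cy6 -> i10 (or.ALU) tail

CYCLES = 7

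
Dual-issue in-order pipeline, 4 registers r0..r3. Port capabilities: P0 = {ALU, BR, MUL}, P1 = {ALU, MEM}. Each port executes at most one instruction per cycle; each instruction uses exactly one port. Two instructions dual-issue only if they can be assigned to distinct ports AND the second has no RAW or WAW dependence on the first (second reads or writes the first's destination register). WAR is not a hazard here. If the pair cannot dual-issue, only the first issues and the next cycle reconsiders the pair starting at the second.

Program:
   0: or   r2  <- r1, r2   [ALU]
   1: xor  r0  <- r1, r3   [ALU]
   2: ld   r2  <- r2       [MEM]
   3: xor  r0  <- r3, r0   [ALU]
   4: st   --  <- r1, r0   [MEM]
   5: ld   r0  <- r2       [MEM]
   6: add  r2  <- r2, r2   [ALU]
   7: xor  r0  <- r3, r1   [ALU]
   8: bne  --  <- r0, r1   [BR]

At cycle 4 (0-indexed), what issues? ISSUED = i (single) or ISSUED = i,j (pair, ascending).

ISSUED = 7

  cy0 -> i0,i1 (or;xor) 2-wide
  cy1 -> i2,i3 (ld;xor) 2-wide
  cy2 -> i4 (st) no-port MEM/MEM
  cy3 -> i5,i6 (ld;add) 2-wide
  cy4 -> i7 (xor) RAW r0
  cy5 -> i8 (bne) tail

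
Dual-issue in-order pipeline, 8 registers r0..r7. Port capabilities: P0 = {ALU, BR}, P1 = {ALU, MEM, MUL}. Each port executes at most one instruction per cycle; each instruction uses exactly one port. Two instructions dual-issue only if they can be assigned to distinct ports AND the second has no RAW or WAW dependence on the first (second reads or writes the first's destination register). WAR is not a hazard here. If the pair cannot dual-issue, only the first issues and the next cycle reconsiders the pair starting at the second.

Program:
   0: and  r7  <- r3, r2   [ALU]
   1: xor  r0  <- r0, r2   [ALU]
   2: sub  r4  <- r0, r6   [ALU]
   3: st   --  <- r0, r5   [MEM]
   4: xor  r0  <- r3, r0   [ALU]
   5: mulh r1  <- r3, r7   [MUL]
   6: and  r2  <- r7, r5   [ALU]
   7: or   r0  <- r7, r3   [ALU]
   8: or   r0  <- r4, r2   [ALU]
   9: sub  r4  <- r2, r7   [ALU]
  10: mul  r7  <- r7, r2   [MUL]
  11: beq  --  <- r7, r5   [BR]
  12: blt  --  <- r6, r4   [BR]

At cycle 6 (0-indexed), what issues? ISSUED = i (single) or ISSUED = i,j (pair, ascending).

ISSUED = 11

c0: i0,i1 and.ALU+xor.ALU  2-wide
c1: i2,i3 sub.ALU+st.MEM  2-wide
c2: i4,i5 xor.ALU+mulh.MUL  2-wide
c3: i6,i7 and.ALU+or.ALU  2-wide
c4: i8,i9 or.ALU+sub.ALU  2-wide
c5: i10 mul.MUL  RAW r7
c6: i11 beq.BR  no-port BR/BR
c7: i12 blt.BR  tail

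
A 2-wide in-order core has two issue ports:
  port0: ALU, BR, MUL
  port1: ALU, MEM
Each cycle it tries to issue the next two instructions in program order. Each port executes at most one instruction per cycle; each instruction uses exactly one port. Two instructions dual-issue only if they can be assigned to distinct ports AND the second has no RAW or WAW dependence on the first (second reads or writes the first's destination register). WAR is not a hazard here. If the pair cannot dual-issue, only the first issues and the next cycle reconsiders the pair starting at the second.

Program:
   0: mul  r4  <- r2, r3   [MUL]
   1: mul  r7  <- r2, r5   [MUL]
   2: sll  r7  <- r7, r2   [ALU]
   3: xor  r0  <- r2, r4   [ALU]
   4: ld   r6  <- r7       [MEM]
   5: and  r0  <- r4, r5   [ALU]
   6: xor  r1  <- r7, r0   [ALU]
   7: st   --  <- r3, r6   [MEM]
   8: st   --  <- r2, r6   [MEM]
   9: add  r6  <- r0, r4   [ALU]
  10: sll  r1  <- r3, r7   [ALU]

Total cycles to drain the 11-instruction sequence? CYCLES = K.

CYCLES = 7

0. mul.MUL @i0  | no-port MUL/MUL
1. mul.MUL @i1  | RAW+WAW r7
2. sll.ALU;xor.ALU @i2/i3  | dual
3. ld.MEM;and.ALU @i4/i5  | dual
4. xor.ALU;st.MEM @i6/i7  | dual
5. st.MEM;add.ALU @i8/i9  | dual
6. sll.ALU @i10  | tail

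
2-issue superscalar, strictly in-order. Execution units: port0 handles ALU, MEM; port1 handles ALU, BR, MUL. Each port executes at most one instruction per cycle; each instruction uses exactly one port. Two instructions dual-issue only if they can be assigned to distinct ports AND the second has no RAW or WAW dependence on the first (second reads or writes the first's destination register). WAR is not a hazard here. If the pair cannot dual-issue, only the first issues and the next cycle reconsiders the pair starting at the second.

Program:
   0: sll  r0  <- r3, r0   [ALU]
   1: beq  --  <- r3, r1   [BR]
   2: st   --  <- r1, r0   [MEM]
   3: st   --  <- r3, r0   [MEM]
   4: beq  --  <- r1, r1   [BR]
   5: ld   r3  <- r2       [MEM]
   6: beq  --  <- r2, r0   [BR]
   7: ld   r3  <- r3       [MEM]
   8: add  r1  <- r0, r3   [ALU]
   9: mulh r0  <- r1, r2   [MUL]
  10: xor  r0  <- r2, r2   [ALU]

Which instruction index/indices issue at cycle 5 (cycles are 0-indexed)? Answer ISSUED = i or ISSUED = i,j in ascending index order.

c0: i0,i1 sll.ALU+beq.BR  dual
c1: i2 st.MEM  no-port MEM/MEM
c2: i3,i4 st.MEM+beq.BR  dual
c3: i5,i6 ld.MEM+beq.BR  dual
c4: i7 ld.MEM  RAW r3
c5: i8 add.ALU  RAW r1
c6: i9 mulh.MUL  WAW r0
c7: i10 xor.ALU  tail

ISSUED = 8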